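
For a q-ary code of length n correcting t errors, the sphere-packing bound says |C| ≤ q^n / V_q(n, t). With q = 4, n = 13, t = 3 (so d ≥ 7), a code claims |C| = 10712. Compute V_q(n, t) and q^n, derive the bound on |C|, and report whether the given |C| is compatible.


V_q(n, t) = 8464, q^n = 67108864, Hamming bound = 7928, |C| = 10712 > bound (violated).

Step 1: Compute V_q(n, t) = Σ_{j=0}^3 C(n, j) (q−1)^j.
  j = 0: C(13,0)·(3)^0 = 1·1 = 1.
  j = 1: C(13,1)·(3)^1 = 13·3 = 39.
  j = 2: C(13,2)·(3)^2 = 78·9 = 702.
  j = 3: C(13,3)·(3)^3 = 286·27 = 7722.
  V_q(n, t) = 1 + 39 + 702 + 7722 = 8464.
Step 2: q^n = 4^13 = 67108864.
Step 3: Hamming bound ⌊q^n / V_q(n,t)⌋ = ⌊67108864/8464⌋ = 7928.
Step 4: Compare |C| = 10712 to 7928: violated.
The claimed |C| lies above the Hamming bound, so no 4-ary code of length 13 with d ≥ 7 can have 10712 codewords.


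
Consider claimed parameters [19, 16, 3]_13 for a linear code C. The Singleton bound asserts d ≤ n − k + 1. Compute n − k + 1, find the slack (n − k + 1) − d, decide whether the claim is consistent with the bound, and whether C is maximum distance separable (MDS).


Singleton RHS = n − k + 1 = 4, slack = 1, bound satisfied, not MDS.

Singleton bound: d ≤ n − k + 1.
Here n = 19, k = 16, so n − k + 1 = 4.
Given d = 3, check d ≤ 4: YES.
Slack = (n − k + 1) − d = 1.
The code is NOT MDS (slack = 1 > 0).
Description: the claimed parameters are [19, 16, 3]_13; such a code would be non-MDS.


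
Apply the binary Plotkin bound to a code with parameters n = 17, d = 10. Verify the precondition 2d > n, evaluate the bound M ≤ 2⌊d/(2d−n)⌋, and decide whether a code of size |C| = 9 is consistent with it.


Plotkin bound M ≤ 6; given |C| = 9 > bound (violated).

Check applicability: 2d = 20, n = 17.
2d − n = 3 > 0, so Plotkin applies.
Compute d/(2d−n) = 10/3 ≈ 3.3333.
⌊d/(2d−n)⌋ = 3.
Plotkin bound: M ≤ 2·3 = 6.
Given |C| = 9, check: VIOLATED.
This |C| is above the Plotkin bound, so no binary code with n = 17, d = 10 and 9 codewords exists.


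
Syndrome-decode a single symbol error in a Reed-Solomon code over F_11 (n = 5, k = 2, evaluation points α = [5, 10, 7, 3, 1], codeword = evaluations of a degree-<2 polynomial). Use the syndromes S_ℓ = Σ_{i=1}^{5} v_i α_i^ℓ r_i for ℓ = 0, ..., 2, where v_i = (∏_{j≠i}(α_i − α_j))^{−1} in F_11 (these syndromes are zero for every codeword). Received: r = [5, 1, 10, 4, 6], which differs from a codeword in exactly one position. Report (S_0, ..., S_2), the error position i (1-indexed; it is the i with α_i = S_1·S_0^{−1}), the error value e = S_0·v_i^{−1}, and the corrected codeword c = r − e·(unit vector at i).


S = (9, 5, 4), error at position 4, error magnitude e = 4, c = [5, 1, 10, 0, 6].

Step 1: column multipliers v_i = (∏_{j≠i}(α_i − α_j))^{−1} mod 11.
  i = 1 (α = 5): (5−10)(5−7)(5−3)(5−1) = (−5)·(−2)·2·4 = 80 ≡ 3, so v_1 = 3^{−1} = 4 (mod 11).
  i = 2 (α = 10): (10−5)(10−7)(10−3)(10−1) = 5·3·7·9 = 945 ≡ 10, so v_2 = 10^{−1} = 10 (mod 11).
  i = 3 (α = 7): (7−5)(7−10)(7−3)(7−1) = 2·(−3)·4·6 = −144 ≡ 10, so v_3 = 10^{−1} = 10 (mod 11).
  i = 4 (α = 3): (3−5)(3−10)(3−7)(3−1) = (−2)·(−7)·(−4)·2 = −112 ≡ 9, so v_4 = 9^{−1} = 5 (mod 11).
  i = 5 (α = 1): (1−5)(1−10)(1−7)(1−3) = (−4)·(−9)·(−6)·(−2) = 432 ≡ 3, so v_5 = 3^{−1} = 4 (mod 11).
  v = [4, 10, 10, 5, 4].
Step 2: syndromes of r = [5, 1, 10, 4, 6] (all sums mod 11).
  S_0 = Σ v_i r_i = 4·5 + 10·1 + 10·10 + 5·4 + 4·6 = 174 ≡ 9.
  S_1 = Σ v_i α_i r_i = 4·5·5 + 10·10·1 + 10·7·10 + 5·3·4 + 4·1·6 = 984 ≡ 5.
  α_i^2 mod 11 = [3, 1, 5, 9, 1].
  S_2 = Σ v_i α_i^2 r_i = 4·3·5 + 10·1·1 + 10·5·10 + 5·9·4 + 4·1·6 = 774 ≡ 4.
  S = (9, 5, 4) ≠ 0, so r is not a codeword (an error is present).
Step 3: locate the error. For a single error e at position i, S_ℓ = v_i·e·α_i^ℓ, so α_err = S_1/S_0.
  S_0^{−1} = 9^{−1} = 5 (mod 11), so α_err = 5·5 = 25 ≡ 3 = α_4. Error position i = 4.
  Consistency check: S_2/S_1 = 4·9 = 36 ≡ 3 = α_err ✓ (single-error assumption holds).
Step 4: error magnitude e = S_0/v_4 = S_0·∏_{j≠4}(α_4 − α_j) = 9·9 = 81 ≡ 4 (mod 11).
Step 5: correct position 4: c_4 = r_4 − e = 4 − 4 ≡ 0 (mod 11). Hence c = [5, 1, 10, 0, 6].
  Check: interpolating c through the α_i gives m(x) = 9 + 8·x (degree < 2) with m(α_i) = c_i for every i, so c is indeed a codeword.


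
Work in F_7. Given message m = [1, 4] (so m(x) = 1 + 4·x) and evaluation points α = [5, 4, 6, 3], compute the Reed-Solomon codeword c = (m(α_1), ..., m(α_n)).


c = [0, 3, 4, 6]

Message polynomial: m(x) = 1 + 4·x (mod 7).
For each evaluation point α_i, compute m(α_i) mod 7:
  α_1 = 5: Horner steps 4 → 0, so m(5) = 0.
  α_2 = 4: Horner steps 4 → 3, so m(4) = 3.
  α_3 = 6: Horner steps 4 → 4, so m(6) = 4.
  α_4 = 3: Horner steps 4 → 6, so m(3) = 6.
Codeword c = [0, 3, 4, 6] ∈ F_7^4.


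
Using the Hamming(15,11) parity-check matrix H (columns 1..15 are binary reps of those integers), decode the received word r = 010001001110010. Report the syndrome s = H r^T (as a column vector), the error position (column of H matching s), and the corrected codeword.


s = (0, 0, 1, 0)^T, error position = 2, corrected codeword c = 000001001110010

Compute s = H r^T mod 2 one row at a time:
  s_1 = 0 + 1 + 1 + 1 + 0 + 0 + 1 + 0 = 4 ≡ 0 (mod 2).
  s_2 = 0 + 0 + 1 + 0 + 0 + 0 + 1 + 0 = 2 ≡ 0 (mod 2).
  s_3 = 1 + 0 + 1 + 0 + 1 + 1 + 1 + 0 = 5 ≡ 1 (mod 2).
  s_4 = 0 + 0 + 0 + 0 + 1 + 1 + 0 + 0 = 2 ≡ 0 (mod 2).
s = (0, 0, 1, 0)^T — this equals column 2 of H (binary 0010), so error is at position 2.
Correct: flip bit 2 of r = 010001001110010 to get c = 000001001110010.


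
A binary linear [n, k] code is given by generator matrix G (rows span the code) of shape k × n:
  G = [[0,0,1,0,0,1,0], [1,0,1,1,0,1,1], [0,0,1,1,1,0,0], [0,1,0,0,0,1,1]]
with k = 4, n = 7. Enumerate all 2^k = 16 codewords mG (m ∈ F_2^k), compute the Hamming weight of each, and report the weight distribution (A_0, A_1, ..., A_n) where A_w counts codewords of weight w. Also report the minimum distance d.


Weight distribution: A_0 = 1, A_2 = 1, A_3 = 6, A_4 = 5, A_5 = 2, A_6 = 1. Minimum distance d = 2.

Enumerate all 2^4 = 16 messages m ∈ F_2^4.
For each, compute codeword c = mG in F_2^7, then tally its weight.
  m = 0000 → c = 0000000, weight = 0.
  m = 1000 → c = 0010010, weight = 2.
  m = 0100 → c = 1011011, weight = 5.
  m = 1100 → c = 1001001, weight = 3.
  m = 0010 → c = 0011100, weight = 3.
  m = 1010 → c = 0001110, weight = 3.
  m = 0110 → c = 1000111, weight = 4.
  m = 1110 → c = 1010101, weight = 4.
  m = 0001 → c = 0100011, weight = 3.
  m = 1001 → c = 0110001, weight = 3.
  m = 0101 → c = 1111000, weight = 4.
  m = 1101 → c = 1101010, weight = 4.
  m = 0011 → c = 0111111, weight = 6.
  m = 1011 → c = 0101101, weight = 4.
  m = 0111 → c = 1100100, weight = 3.
  m = 1111 → c = 1110110, weight = 5.
Tally weights:
  weight 0: 1 codewords.
  weight 2: 1 codewords.
  weight 3: 6 codewords.
  weight 4: 5 codewords.
  weight 5: 2 codewords.
  weight 6: 1 codewords.
Minimum distance d = smallest w > 0 with A_w > 0 = 2.
Sanity: Σ A_w = 16 = 2^4 = 16 ✓.


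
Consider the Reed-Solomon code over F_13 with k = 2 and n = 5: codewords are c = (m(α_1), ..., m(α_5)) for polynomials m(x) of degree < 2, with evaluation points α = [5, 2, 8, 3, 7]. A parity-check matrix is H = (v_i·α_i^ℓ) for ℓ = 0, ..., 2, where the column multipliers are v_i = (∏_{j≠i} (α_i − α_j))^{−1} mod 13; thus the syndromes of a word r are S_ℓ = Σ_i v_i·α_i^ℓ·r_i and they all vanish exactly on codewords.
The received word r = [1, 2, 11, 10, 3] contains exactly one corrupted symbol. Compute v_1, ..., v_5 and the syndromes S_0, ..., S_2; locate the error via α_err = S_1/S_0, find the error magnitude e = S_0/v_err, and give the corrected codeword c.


S = (4, 7, 9), error at position 1, error magnitude e = 1, c = [0, 2, 11, 10, 3].

Step 1: column multipliers v_i = (∏_{j≠i}(α_i − α_j))^{−1} mod 13.
  i = 1 (α = 5): (5−2)(5−8)(5−3)(5−7) = 3·(−3)·2·(−2) = 36 ≡ 10, so v_1 = 10^{−1} = 4 (mod 13).
  i = 2 (α = 2): (2−5)(2−8)(2−3)(2−7) = (−3)·(−6)·(−1)·(−5) = 90 ≡ 12, so v_2 = 12^{−1} = 12 (mod 13).
  i = 3 (α = 8): (8−5)(8−2)(8−3)(8−7) = 3·6·5·1 = 90 ≡ 12, so v_3 = 12^{−1} = 12 (mod 13).
  i = 4 (α = 3): (3−5)(3−2)(3−8)(3−7) = (−2)·1·(−5)·(−4) = −40 ≡ 12, so v_4 = 12^{−1} = 12 (mod 13).
  i = 5 (α = 7): (7−5)(7−2)(7−8)(7−3) = 2·5·(−1)·4 = −40 ≡ 12, so v_5 = 12^{−1} = 12 (mod 13).
  v = [4, 12, 12, 12, 12].
Step 2: syndromes of r = [1, 2, 11, 10, 3] (all sums mod 13).
  S_0 = Σ v_i r_i = 4·1 + 12·2 + 12·11 + 12·10 + 12·3 = 316 ≡ 4.
  S_1 = Σ v_i α_i r_i = 4·5·1 + 12·2·2 + 12·8·11 + 12·3·10 + 12·7·3 = 1736 ≡ 7.
  α_i^2 mod 13 = [12, 4, 12, 9, 10].
  S_2 = Σ v_i α_i^2 r_i = 4·12·1 + 12·4·2 + 12·12·11 + 12·9·10 + 12·10·3 = 3168 ≡ 9.
  S = (4, 7, 9) ≠ 0, so r is not a codeword (an error is present).
Step 3: locate the error. For a single error e at position i, S_ℓ = v_i·e·α_i^ℓ, so α_err = S_1/S_0.
  S_0^{−1} = 4^{−1} = 10 (mod 13), so α_err = 7·10 = 70 ≡ 5 = α_1. Error position i = 1.
  Consistency check: S_2/S_1 = 9·2 = 18 ≡ 5 = α_err ✓ (single-error assumption holds).
Step 4: error magnitude e = S_0/v_1 = S_0·∏_{j≠1}(α_1 − α_j) = 4·10 = 40 ≡ 1 (mod 13).
Step 5: correct position 1: c_1 = r_1 − e = 1 − 1 ≡ 0 (mod 13). Hence c = [0, 2, 11, 10, 3].
  Check: interpolating c through the α_i gives m(x) = 12 + 8·x (degree < 2) with m(α_i) = c_i for every i, so c is indeed a codeword.


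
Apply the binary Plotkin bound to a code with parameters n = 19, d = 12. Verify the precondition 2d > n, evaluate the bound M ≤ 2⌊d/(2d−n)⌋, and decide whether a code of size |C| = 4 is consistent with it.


Plotkin bound M ≤ 4; given |C| = 4 ≤ bound (satisfied).

Check applicability: 2d = 24, n = 19.
2d − n = 5 > 0, so Plotkin applies.
Compute d/(2d−n) = 12/5 ≈ 2.4000.
⌊d/(2d−n)⌋ = 2.
Plotkin bound: M ≤ 2·2 = 4.
Given |C| = 4, check: satisfied.
This |C| is at the Plotkin bound.


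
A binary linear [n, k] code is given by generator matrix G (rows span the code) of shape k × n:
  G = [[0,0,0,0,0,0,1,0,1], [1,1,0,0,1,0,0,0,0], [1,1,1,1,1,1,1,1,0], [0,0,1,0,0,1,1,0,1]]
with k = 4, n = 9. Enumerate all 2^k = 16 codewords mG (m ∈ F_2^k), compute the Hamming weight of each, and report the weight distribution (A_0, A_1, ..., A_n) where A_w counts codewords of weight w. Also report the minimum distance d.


Weight distribution: A_0 = 1, A_2 = 2, A_3 = 3, A_4 = 1, A_5 = 4, A_6 = 2, A_7 = 1, A_8 = 2. Minimum distance d = 2.

Enumerate all 2^4 = 16 messages m ∈ F_2^4.
For each, compute codeword c = mG in F_2^9, then tally its weight.
  m = 0000 → c = 000000000, weight = 0.
  m = 1000 → c = 000000101, weight = 2.
  m = 0100 → c = 110010000, weight = 3.
  m = 1100 → c = 110010101, weight = 5.
  m = 0010 → c = 111111110, weight = 8.
  m = 1010 → c = 111111011, weight = 8.
  m = 0110 → c = 001101110, weight = 5.
  m = 1110 → c = 001101011, weight = 5.
  m = 0001 → c = 001001101, weight = 4.
  m = 1001 → c = 001001000, weight = 2.
  m = 0101 → c = 111011101, weight = 7.
  m = 1101 → c = 111011000, weight = 5.
  m = 0011 → c = 110110011, weight = 6.
  m = 1011 → c = 110110110, weight = 6.
  m = 0111 → c = 000100011, weight = 3.
  m = 1111 → c = 000100110, weight = 3.
Tally weights:
  weight 0: 1 codewords.
  weight 2: 2 codewords.
  weight 3: 3 codewords.
  weight 4: 1 codewords.
  weight 5: 4 codewords.
  weight 6: 2 codewords.
  weight 7: 1 codewords.
  weight 8: 2 codewords.
Minimum distance d = smallest w > 0 with A_w > 0 = 2.
Sanity: Σ A_w = 16 = 2^4 = 16 ✓.


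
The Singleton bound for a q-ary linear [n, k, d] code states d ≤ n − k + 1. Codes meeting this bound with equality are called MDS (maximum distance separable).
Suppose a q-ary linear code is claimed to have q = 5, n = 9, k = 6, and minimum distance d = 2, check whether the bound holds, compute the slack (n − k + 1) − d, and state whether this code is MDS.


Singleton RHS = n − k + 1 = 4, slack = 2, bound satisfied, not MDS.

Singleton bound: d ≤ n − k + 1.
Here n = 9, k = 6, so n − k + 1 = 4.
Given d = 2, check d ≤ 4: YES.
Slack = (n − k + 1) − d = 2.
The code is NOT MDS (slack = 2 > 0).
Description: the claimed parameters are [9, 6, 2]_5; such a code would be non-MDS.


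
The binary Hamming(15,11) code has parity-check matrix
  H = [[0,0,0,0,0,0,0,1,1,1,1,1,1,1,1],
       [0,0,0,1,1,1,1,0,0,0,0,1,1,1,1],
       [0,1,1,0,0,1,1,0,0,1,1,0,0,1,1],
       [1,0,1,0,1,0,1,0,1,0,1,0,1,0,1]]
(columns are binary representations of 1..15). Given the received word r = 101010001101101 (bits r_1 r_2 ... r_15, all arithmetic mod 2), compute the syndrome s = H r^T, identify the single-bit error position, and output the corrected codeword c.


s = (1, 0, 1, 0)^T, error position = 10, corrected codeword c = 101010001001101

Compute s = H r^T mod 2 one row at a time:
  s_1 = 0 + 1 + 1 + 0 + 1 + 1 + 0 + 1 = 5 ≡ 1 (mod 2).
  s_2 = 0 + 1 + 0 + 0 + 1 + 1 + 0 + 1 = 4 ≡ 0 (mod 2).
  s_3 = 0 + 1 + 0 + 0 + 1 + 0 + 0 + 1 = 3 ≡ 1 (mod 2).
  s_4 = 1 + 1 + 1 + 0 + 1 + 0 + 1 + 1 = 6 ≡ 0 (mod 2).
s = (1, 0, 1, 0)^T — this equals column 10 of H (binary 1010), so error is at position 10.
Correct: flip bit 10 of r = 101010001101101 to get c = 101010001001101.


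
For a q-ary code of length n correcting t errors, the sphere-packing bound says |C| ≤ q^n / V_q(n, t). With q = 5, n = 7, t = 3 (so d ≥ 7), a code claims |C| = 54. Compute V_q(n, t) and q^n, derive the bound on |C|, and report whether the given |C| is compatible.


V_q(n, t) = 2605, q^n = 78125, Hamming bound = 29, |C| = 54 > bound (violated).

Step 1: Compute V_q(n, t) = Σ_{j=0}^3 C(n, j) (q−1)^j.
  j = 0: C(7,0)·(4)^0 = 1·1 = 1.
  j = 1: C(7,1)·(4)^1 = 7·4 = 28.
  j = 2: C(7,2)·(4)^2 = 21·16 = 336.
  j = 3: C(7,3)·(4)^3 = 35·64 = 2240.
  V_q(n, t) = 1 + 28 + 336 + 2240 = 2605.
Step 2: q^n = 5^7 = 78125.
Step 3: Hamming bound ⌊q^n / V_q(n,t)⌋ = ⌊78125/2605⌋ = 29.
Step 4: Compare |C| = 54 to 29: violated.
The claimed |C| lies above the Hamming bound, so no 5-ary code of length 7 with d ≥ 7 can have 54 codewords.


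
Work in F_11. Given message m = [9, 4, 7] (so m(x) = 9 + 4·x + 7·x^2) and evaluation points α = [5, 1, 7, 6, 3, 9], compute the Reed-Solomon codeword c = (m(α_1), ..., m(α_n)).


c = [6, 9, 6, 10, 7, 7]

Message polynomial: m(x) = 9 + 4·x + 7·x^2 (mod 11).
For each evaluation point α_i, compute m(α_i) mod 11:
  α_1 = 5: Horner steps 7 → 6 → 6, so m(5) = 6.
  α_2 = 1: Horner steps 7 → 0 → 9, so m(1) = 9.
  α_3 = 7: Horner steps 7 → 9 → 6, so m(7) = 6.
  α_4 = 6: Horner steps 7 → 2 → 10, so m(6) = 10.
  α_5 = 3: Horner steps 7 → 3 → 7, so m(3) = 7.
  α_6 = 9: Horner steps 7 → 1 → 7, so m(9) = 7.
Codeword c = [6, 9, 6, 10, 7, 7] ∈ F_11^6.


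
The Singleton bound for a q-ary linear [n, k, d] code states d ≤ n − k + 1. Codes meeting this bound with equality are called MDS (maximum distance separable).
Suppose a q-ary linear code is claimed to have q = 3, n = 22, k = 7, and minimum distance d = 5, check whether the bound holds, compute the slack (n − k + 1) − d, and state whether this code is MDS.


Singleton RHS = n − k + 1 = 16, slack = 11, bound satisfied, not MDS.

Singleton bound: d ≤ n − k + 1.
Here n = 22, k = 7, so n − k + 1 = 16.
Given d = 5, check d ≤ 16: YES.
Slack = (n − k + 1) − d = 11.
The code is NOT MDS (slack = 11 > 0).
Description: the claimed parameters are [22, 7, 5]_3; such a code would be non-MDS.


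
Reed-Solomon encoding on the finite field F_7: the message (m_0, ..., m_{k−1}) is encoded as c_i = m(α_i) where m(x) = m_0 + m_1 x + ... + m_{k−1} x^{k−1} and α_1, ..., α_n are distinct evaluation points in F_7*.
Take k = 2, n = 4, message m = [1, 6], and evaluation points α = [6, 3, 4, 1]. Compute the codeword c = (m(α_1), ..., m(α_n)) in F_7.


c = [2, 5, 4, 0]

Message polynomial: m(x) = 1 + 6·x (mod 7).
For each evaluation point α_i, compute m(α_i) mod 7:
  α_1 = 6: Horner steps 6 → 2, so m(6) = 2.
  α_2 = 3: Horner steps 6 → 5, so m(3) = 5.
  α_3 = 4: Horner steps 6 → 4, so m(4) = 4.
  α_4 = 1: Horner steps 6 → 0, so m(1) = 0.
Codeword c = [2, 5, 4, 0] ∈ F_7^4.


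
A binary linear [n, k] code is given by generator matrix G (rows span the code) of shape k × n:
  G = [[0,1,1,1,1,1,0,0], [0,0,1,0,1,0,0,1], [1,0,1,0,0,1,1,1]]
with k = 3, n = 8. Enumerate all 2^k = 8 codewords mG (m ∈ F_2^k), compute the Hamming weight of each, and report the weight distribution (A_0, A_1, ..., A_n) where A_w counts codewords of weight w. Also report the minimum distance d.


Weight distribution: A_0 = 1, A_3 = 1, A_4 = 2, A_5 = 3, A_6 = 1. Minimum distance d = 3.

Enumerate all 2^3 = 8 messages m ∈ F_2^3.
For each, compute codeword c = mG in F_2^8, then tally its weight.
  m = 000 → c = 00000000, weight = 0.
  m = 100 → c = 01111100, weight = 5.
  m = 010 → c = 00101001, weight = 3.
  m = 110 → c = 01010101, weight = 4.
  m = 001 → c = 10100111, weight = 5.
  m = 101 → c = 11011011, weight = 6.
  m = 011 → c = 10001110, weight = 4.
  m = 111 → c = 11110010, weight = 5.
Tally weights:
  weight 0: 1 codewords.
  weight 3: 1 codewords.
  weight 4: 2 codewords.
  weight 5: 3 codewords.
  weight 6: 1 codewords.
Minimum distance d = smallest w > 0 with A_w > 0 = 3.
Sanity: Σ A_w = 8 = 2^3 = 8 ✓.


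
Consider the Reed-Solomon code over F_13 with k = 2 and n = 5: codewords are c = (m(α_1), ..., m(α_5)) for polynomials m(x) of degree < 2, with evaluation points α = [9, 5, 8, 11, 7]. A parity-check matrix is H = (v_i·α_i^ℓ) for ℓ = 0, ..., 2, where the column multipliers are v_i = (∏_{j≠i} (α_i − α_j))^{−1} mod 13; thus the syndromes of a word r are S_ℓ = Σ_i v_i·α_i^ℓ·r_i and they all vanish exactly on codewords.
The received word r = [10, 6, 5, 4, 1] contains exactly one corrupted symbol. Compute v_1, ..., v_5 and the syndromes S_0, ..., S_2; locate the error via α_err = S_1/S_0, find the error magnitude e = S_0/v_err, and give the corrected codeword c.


S = (4, 10, 12), error at position 1, error magnitude e = 1, c = [9, 6, 5, 4, 1].

Step 1: column multipliers v_i = (∏_{j≠i}(α_i − α_j))^{−1} mod 13.
  i = 1 (α = 9): (9−5)(9−8)(9−11)(9−7) = 4·1·(−2)·2 = −16 ≡ 10, so v_1 = 10^{−1} = 4 (mod 13).
  i = 2 (α = 5): (5−9)(5−8)(5−11)(5−7) = (−4)·(−3)·(−6)·(−2) = 144 ≡ 1, so v_2 = 1^{−1} = 1 (mod 13).
  i = 3 (α = 8): (8−9)(8−5)(8−11)(8−7) = (−1)·3·(−3)·1 = 9 ≡ 9, so v_3 = 9^{−1} = 3 (mod 13).
  i = 4 (α = 11): (11−9)(11−5)(11−8)(11−7) = 2·6·3·4 = 144 ≡ 1, so v_4 = 1^{−1} = 1 (mod 13).
  i = 5 (α = 7): (7−9)(7−5)(7−8)(7−11) = (−2)·2·(−1)·(−4) = −16 ≡ 10, so v_5 = 10^{−1} = 4 (mod 13).
  v = [4, 1, 3, 1, 4].
Step 2: syndromes of r = [10, 6, 5, 4, 1] (all sums mod 13).
  S_0 = Σ v_i r_i = 4·10 + 1·6 + 3·5 + 1·4 + 4·1 = 69 ≡ 4.
  S_1 = Σ v_i α_i r_i = 4·9·10 + 1·5·6 + 3·8·5 + 1·11·4 + 4·7·1 = 582 ≡ 10.
  α_i^2 mod 13 = [3, 12, 12, 4, 10].
  S_2 = Σ v_i α_i^2 r_i = 4·3·10 + 1·12·6 + 3·12·5 + 1·4·4 + 4·10·1 = 428 ≡ 12.
  S = (4, 10, 12) ≠ 0, so r is not a codeword (an error is present).
Step 3: locate the error. For a single error e at position i, S_ℓ = v_i·e·α_i^ℓ, so α_err = S_1/S_0.
  S_0^{−1} = 4^{−1} = 10 (mod 13), so α_err = 10·10 = 100 ≡ 9 = α_1. Error position i = 1.
  Consistency check: S_2/S_1 = 12·4 = 48 ≡ 9 = α_err ✓ (single-error assumption holds).
Step 4: error magnitude e = S_0/v_1 = S_0·∏_{j≠1}(α_1 − α_j) = 4·10 = 40 ≡ 1 (mod 13).
Step 5: correct position 1: c_1 = r_1 − e = 10 − 1 ≡ 9 (mod 13). Hence c = [9, 6, 5, 4, 1].
  Check: interpolating c through the α_i gives m(x) = 12 + 4·x (degree < 2) with m(α_i) = c_i for every i, so c is indeed a codeword.


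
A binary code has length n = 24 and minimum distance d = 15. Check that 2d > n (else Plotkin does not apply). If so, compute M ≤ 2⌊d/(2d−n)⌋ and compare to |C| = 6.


Plotkin bound M ≤ 4; given |C| = 6 > bound (violated).

Check applicability: 2d = 30, n = 24.
2d − n = 6 > 0, so Plotkin applies.
Compute d/(2d−n) = 15/6 ≈ 2.5000.
⌊d/(2d−n)⌋ = 2.
Plotkin bound: M ≤ 2·2 = 4.
Given |C| = 6, check: VIOLATED.
This |C| is above the Plotkin bound, so no binary code with n = 24, d = 15 and 6 codewords exists.


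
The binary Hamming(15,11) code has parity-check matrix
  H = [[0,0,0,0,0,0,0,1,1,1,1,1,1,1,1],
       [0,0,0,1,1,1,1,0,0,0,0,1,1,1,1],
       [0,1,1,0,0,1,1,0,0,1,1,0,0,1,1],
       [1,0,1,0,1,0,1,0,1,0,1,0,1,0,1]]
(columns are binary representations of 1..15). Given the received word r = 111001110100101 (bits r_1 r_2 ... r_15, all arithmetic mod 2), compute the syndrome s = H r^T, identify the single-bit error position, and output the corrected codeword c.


s = (0, 0, 0, 1)^T, error position = 1, corrected codeword c = 011001110100101

Compute s = H r^T mod 2 one row at a time:
  s_1 = 1 + 0 + 1 + 0 + 0 + 1 + 0 + 1 = 4 ≡ 0 (mod 2).
  s_2 = 0 + 0 + 1 + 1 + 0 + 1 + 0 + 1 = 4 ≡ 0 (mod 2).
  s_3 = 1 + 1 + 1 + 1 + 1 + 0 + 0 + 1 = 6 ≡ 0 (mod 2).
  s_4 = 1 + 1 + 0 + 1 + 0 + 0 + 1 + 1 = 5 ≡ 1 (mod 2).
s = (0, 0, 0, 1)^T — this equals column 1 of H (binary 0001), so error is at position 1.
Correct: flip bit 1 of r = 111001110100101 to get c = 011001110100101.


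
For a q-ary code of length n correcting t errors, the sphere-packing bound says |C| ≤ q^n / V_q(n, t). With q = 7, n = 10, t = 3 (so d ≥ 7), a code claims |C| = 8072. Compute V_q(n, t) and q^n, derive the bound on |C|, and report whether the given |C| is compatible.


V_q(n, t) = 27601, q^n = 282475249, Hamming bound = 10234, |C| = 8072 ≤ bound (satisfied).

Step 1: Compute V_q(n, t) = Σ_{j=0}^3 C(n, j) (q−1)^j.
  j = 0: C(10,0)·(6)^0 = 1·1 = 1.
  j = 1: C(10,1)·(6)^1 = 10·6 = 60.
  j = 2: C(10,2)·(6)^2 = 45·36 = 1620.
  j = 3: C(10,3)·(6)^3 = 120·216 = 25920.
  V_q(n, t) = 1 + 60 + 1620 + 25920 = 27601.
Step 2: q^n = 7^10 = 282475249.
Step 3: Hamming bound ⌊q^n / V_q(n,t)⌋ = ⌊282475249/27601⌋ = 10234.
Step 4: Compare |C| = 8072 to 10234: satisfied.
The claimed |C| lies below the Hamming bound.


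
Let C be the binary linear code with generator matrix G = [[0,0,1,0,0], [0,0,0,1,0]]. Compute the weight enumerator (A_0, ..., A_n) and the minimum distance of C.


Weight distribution: A_0 = 1, A_1 = 2, A_2 = 1. Minimum distance d = 1.

Enumerate all 2^2 = 4 messages m ∈ F_2^2.
For each, compute codeword c = mG in F_2^5, then tally its weight.
  m = 00 → c = 00000, weight = 0.
  m = 10 → c = 00100, weight = 1.
  m = 01 → c = 00010, weight = 1.
  m = 11 → c = 00110, weight = 2.
Tally weights:
  weight 0: 1 codewords.
  weight 1: 2 codewords.
  weight 2: 1 codewords.
Minimum distance d = smallest w > 0 with A_w > 0 = 1.
Sanity: Σ A_w = 4 = 2^2 = 4 ✓.


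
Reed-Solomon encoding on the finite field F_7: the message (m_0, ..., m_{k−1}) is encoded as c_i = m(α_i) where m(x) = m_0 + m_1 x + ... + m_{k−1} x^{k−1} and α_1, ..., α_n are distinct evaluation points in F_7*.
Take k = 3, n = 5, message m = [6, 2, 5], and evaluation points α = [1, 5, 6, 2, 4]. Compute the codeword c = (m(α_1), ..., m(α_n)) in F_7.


c = [6, 1, 2, 2, 3]

Message polynomial: m(x) = 6 + 2·x + 5·x^2 (mod 7).
For each evaluation point α_i, compute m(α_i) mod 7:
  α_1 = 1: Horner steps 5 → 0 → 6, so m(1) = 6.
  α_2 = 5: Horner steps 5 → 6 → 1, so m(5) = 1.
  α_3 = 6: Horner steps 5 → 4 → 2, so m(6) = 2.
  α_4 = 2: Horner steps 5 → 5 → 2, so m(2) = 2.
  α_5 = 4: Horner steps 5 → 1 → 3, so m(4) = 3.
Codeword c = [6, 1, 2, 2, 3] ∈ F_7^5.


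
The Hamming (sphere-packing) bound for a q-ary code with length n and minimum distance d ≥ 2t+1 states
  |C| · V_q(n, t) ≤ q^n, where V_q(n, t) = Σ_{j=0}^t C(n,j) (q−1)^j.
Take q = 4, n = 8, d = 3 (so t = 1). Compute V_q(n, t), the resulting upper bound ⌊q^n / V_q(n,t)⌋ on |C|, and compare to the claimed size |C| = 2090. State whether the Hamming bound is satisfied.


V_q(n, t) = 25, q^n = 65536, Hamming bound = 2621, |C| = 2090 ≤ bound (satisfied).

Step 1: Compute V_q(n, t) = Σ_{j=0}^1 C(n, j) (q−1)^j.
  j = 0: C(8,0)·(3)^0 = 1·1 = 1.
  j = 1: C(8,1)·(3)^1 = 8·3 = 24.
  V_q(n, t) = 1 + 24 = 25.
Step 2: q^n = 4^8 = 65536.
Step 3: Hamming bound ⌊q^n / V_q(n,t)⌋ = ⌊65536/25⌋ = 2621.
Step 4: Compare |C| = 2090 to 2621: satisfied.
The claimed |C| lies below the Hamming bound.


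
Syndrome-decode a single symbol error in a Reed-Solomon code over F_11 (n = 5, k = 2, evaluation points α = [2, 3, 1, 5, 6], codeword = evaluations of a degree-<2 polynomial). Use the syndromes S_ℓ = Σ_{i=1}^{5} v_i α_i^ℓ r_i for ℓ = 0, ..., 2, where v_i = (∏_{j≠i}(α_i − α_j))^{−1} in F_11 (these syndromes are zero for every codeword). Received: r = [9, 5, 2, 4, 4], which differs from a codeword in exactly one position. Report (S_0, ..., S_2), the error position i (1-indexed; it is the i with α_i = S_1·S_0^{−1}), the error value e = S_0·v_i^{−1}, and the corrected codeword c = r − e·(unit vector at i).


S = (2, 10, 6), error at position 4, error magnitude e = 7, c = [9, 5, 2, 8, 4].

Step 1: column multipliers v_i = (∏_{j≠i}(α_i − α_j))^{−1} mod 11.
  i = 1 (α = 2): (2−3)(2−1)(2−5)(2−6) = (−1)·1·(−3)·(−4) = −12 ≡ 10, so v_1 = 10^{−1} = 10 (mod 11).
  i = 2 (α = 3): (3−2)(3−1)(3−5)(3−6) = 1·2·(−2)·(−3) = 12 ≡ 1, so v_2 = 1^{−1} = 1 (mod 11).
  i = 3 (α = 1): (1−2)(1−3)(1−5)(1−6) = (−1)·(−2)·(−4)·(−5) = 40 ≡ 7, so v_3 = 7^{−1} = 8 (mod 11).
  i = 4 (α = 5): (5−2)(5−3)(5−1)(5−6) = 3·2·4·(−1) = −24 ≡ 9, so v_4 = 9^{−1} = 5 (mod 11).
  i = 5 (α = 6): (6−2)(6−3)(6−1)(6−5) = 4·3·5·1 = 60 ≡ 5, so v_5 = 5^{−1} = 9 (mod 11).
  v = [10, 1, 8, 5, 9].
Step 2: syndromes of r = [9, 5, 2, 4, 4] (all sums mod 11).
  S_0 = Σ v_i r_i = 10·9 + 1·5 + 8·2 + 5·4 + 9·4 = 167 ≡ 2.
  S_1 = Σ v_i α_i r_i = 10·2·9 + 1·3·5 + 8·1·2 + 5·5·4 + 9·6·4 = 527 ≡ 10.
  α_i^2 mod 11 = [4, 9, 1, 3, 3].
  S_2 = Σ v_i α_i^2 r_i = 10·4·9 + 1·9·5 + 8·1·2 + 5·3·4 + 9·3·4 = 589 ≡ 6.
  S = (2, 10, 6) ≠ 0, so r is not a codeword (an error is present).
Step 3: locate the error. For a single error e at position i, S_ℓ = v_i·e·α_i^ℓ, so α_err = S_1/S_0.
  S_0^{−1} = 2^{−1} = 6 (mod 11), so α_err = 10·6 = 60 ≡ 5 = α_4. Error position i = 4.
  Consistency check: S_2/S_1 = 6·10 = 60 ≡ 5 = α_err ✓ (single-error assumption holds).
Step 4: error magnitude e = S_0/v_4 = S_0·∏_{j≠4}(α_4 − α_j) = 2·9 = 18 ≡ 7 (mod 11).
Step 5: correct position 4: c_4 = r_4 − e = 4 − 7 ≡ 8 (mod 11). Hence c = [9, 5, 2, 8, 4].
  Check: interpolating c through the α_i gives m(x) = 6 + 7·x (degree < 2) with m(α_i) = c_i for every i, so c is indeed a codeword.


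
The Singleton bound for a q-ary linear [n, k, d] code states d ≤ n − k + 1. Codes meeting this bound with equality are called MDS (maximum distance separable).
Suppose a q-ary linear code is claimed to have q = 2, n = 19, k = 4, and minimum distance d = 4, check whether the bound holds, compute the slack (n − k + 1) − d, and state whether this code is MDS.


Singleton RHS = n − k + 1 = 16, slack = 12, bound satisfied, not MDS.

Singleton bound: d ≤ n − k + 1.
Here n = 19, k = 4, so n − k + 1 = 16.
Given d = 4, check d ≤ 16: YES.
Slack = (n − k + 1) − d = 12.
The code is NOT MDS (slack = 12 > 0).
Description: the claimed parameters are [19, 4, 4]_2; such a code would be non-MDS.


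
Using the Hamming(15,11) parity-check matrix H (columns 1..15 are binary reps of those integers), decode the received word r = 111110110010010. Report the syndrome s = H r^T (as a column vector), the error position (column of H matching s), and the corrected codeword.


s = (1, 0, 1, 1)^T, error position = 11, corrected codeword c = 111110110000010

Compute s = H r^T mod 2 one row at a time:
  s_1 = 1 + 0 + 0 + 1 + 0 + 0 + 1 + 0 = 3 ≡ 1 (mod 2).
  s_2 = 1 + 1 + 0 + 1 + 0 + 0 + 1 + 0 = 4 ≡ 0 (mod 2).
  s_3 = 1 + 1 + 0 + 1 + 0 + 1 + 1 + 0 = 5 ≡ 1 (mod 2).
  s_4 = 1 + 1 + 1 + 1 + 0 + 1 + 0 + 0 = 5 ≡ 1 (mod 2).
s = (1, 0, 1, 1)^T — this equals column 11 of H (binary 1011), so error is at position 11.
Correct: flip bit 11 of r = 111110110010010 to get c = 111110110000010.


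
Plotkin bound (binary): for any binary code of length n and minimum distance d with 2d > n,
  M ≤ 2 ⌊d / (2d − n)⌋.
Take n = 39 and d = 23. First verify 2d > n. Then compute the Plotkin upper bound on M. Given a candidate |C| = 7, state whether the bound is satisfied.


Plotkin bound M ≤ 6; given |C| = 7 > bound (violated).

Check applicability: 2d = 46, n = 39.
2d − n = 7 > 0, so Plotkin applies.
Compute d/(2d−n) = 23/7 ≈ 3.2857.
⌊d/(2d−n)⌋ = 3.
Plotkin bound: M ≤ 2·3 = 6.
Given |C| = 7, check: VIOLATED.
This |C| is above the Plotkin bound, so no binary code with n = 39, d = 23 and 7 codewords exists.


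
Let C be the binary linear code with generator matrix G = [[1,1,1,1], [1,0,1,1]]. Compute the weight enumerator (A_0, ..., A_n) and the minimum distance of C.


Weight distribution: A_0 = 1, A_1 = 1, A_3 = 1, A_4 = 1. Minimum distance d = 1.

Enumerate all 2^2 = 4 messages m ∈ F_2^2.
For each, compute codeword c = mG in F_2^4, then tally its weight.
  m = 00 → c = 0000, weight = 0.
  m = 10 → c = 1111, weight = 4.
  m = 01 → c = 1011, weight = 3.
  m = 11 → c = 0100, weight = 1.
Tally weights:
  weight 0: 1 codewords.
  weight 1: 1 codewords.
  weight 3: 1 codewords.
  weight 4: 1 codewords.
Minimum distance d = smallest w > 0 with A_w > 0 = 1.
Sanity: Σ A_w = 4 = 2^2 = 4 ✓.


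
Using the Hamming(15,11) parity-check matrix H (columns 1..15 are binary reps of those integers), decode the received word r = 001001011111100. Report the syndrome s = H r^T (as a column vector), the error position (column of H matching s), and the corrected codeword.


s = (0, 1, 0, 0)^T, error position = 4, corrected codeword c = 001101011111100

Compute s = H r^T mod 2 one row at a time:
  s_1 = 1 + 1 + 1 + 1 + 1 + 1 + 0 + 0 = 6 ≡ 0 (mod 2).
  s_2 = 0 + 0 + 1 + 0 + 1 + 1 + 0 + 0 = 3 ≡ 1 (mod 2).
  s_3 = 0 + 1 + 1 + 0 + 1 + 1 + 0 + 0 = 4 ≡ 0 (mod 2).
  s_4 = 0 + 1 + 0 + 0 + 1 + 1 + 1 + 0 = 4 ≡ 0 (mod 2).
s = (0, 1, 0, 0)^T — this equals column 4 of H (binary 0100), so error is at position 4.
Correct: flip bit 4 of r = 001001011111100 to get c = 001101011111100.


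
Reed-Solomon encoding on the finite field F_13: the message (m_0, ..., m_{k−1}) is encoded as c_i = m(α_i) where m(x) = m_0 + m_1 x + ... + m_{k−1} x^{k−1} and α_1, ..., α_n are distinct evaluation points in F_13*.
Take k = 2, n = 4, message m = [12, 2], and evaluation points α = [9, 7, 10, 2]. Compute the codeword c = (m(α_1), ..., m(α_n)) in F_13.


c = [4, 0, 6, 3]

Message polynomial: m(x) = 12 + 2·x (mod 13).
For each evaluation point α_i, compute m(α_i) mod 13:
  α_1 = 9: Horner steps 2 → 4, so m(9) = 4.
  α_2 = 7: Horner steps 2 → 0, so m(7) = 0.
  α_3 = 10: Horner steps 2 → 6, so m(10) = 6.
  α_4 = 2: Horner steps 2 → 3, so m(2) = 3.
Codeword c = [4, 0, 6, 3] ∈ F_13^4.


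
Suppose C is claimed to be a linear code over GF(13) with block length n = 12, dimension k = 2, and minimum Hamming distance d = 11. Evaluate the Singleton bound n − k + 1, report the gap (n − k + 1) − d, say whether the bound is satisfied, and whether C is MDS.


Singleton RHS = n − k + 1 = 11, slack = 0, bound satisfied, MDS.

Singleton bound: d ≤ n − k + 1.
Here n = 12, k = 2, so n − k + 1 = 11.
Given d = 11, check d ≤ 11: YES.
Slack = (n − k + 1) − d = 0.
The code is MDS (slack = 0).
Description: the claimed parameters are [12, 2, 11]_13; such a code would be MDS (meets Singleton bound).


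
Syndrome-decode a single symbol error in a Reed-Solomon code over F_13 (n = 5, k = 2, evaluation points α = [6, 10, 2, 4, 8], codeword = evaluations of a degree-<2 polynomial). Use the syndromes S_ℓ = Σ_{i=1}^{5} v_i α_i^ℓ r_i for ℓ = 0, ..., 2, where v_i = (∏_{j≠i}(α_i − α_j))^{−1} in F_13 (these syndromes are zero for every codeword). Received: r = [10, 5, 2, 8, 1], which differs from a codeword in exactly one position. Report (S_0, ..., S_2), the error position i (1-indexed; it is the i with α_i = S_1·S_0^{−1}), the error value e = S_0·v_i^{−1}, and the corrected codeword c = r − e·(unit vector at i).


S = (10, 1, 4), error at position 4, error magnitude e = 2, c = [10, 5, 2, 6, 1].

Step 1: column multipliers v_i = (∏_{j≠i}(α_i − α_j))^{−1} mod 13.
  i = 1 (α = 6): (6−10)(6−2)(6−4)(6−8) = (−4)·4·2·(−2) = 64 ≡ 12, so v_1 = 12^{−1} = 12 (mod 13).
  i = 2 (α = 10): (10−6)(10−2)(10−4)(10−8) = 4·8·6·2 = 384 ≡ 7, so v_2 = 7^{−1} = 2 (mod 13).
  i = 3 (α = 2): (2−6)(2−10)(2−4)(2−8) = (−4)·(−8)·(−2)·(−6) = 384 ≡ 7, so v_3 = 7^{−1} = 2 (mod 13).
  i = 4 (α = 4): (4−6)(4−10)(4−2)(4−8) = (−2)·(−6)·2·(−4) = −96 ≡ 8, so v_4 = 8^{−1} = 5 (mod 13).
  i = 5 (α = 8): (8−6)(8−10)(8−2)(8−4) = 2·(−2)·6·4 = −96 ≡ 8, so v_5 = 8^{−1} = 5 (mod 13).
  v = [12, 2, 2, 5, 5].
Step 2: syndromes of r = [10, 5, 2, 8, 1] (all sums mod 13).
  S_0 = Σ v_i r_i = 12·10 + 2·5 + 2·2 + 5·8 + 5·1 = 179 ≡ 10.
  S_1 = Σ v_i α_i r_i = 12·6·10 + 2·10·5 + 2·2·2 + 5·4·8 + 5·8·1 = 1028 ≡ 1.
  α_i^2 mod 13 = [10, 9, 4, 3, 12].
  S_2 = Σ v_i α_i^2 r_i = 12·10·10 + 2·9·5 + 2·4·2 + 5·3·8 + 5·12·1 = 1486 ≡ 4.
  S = (10, 1, 4) ≠ 0, so r is not a codeword (an error is present).
Step 3: locate the error. For a single error e at position i, S_ℓ = v_i·e·α_i^ℓ, so α_err = S_1/S_0.
  S_0^{−1} = 10^{−1} = 4 (mod 13), so α_err = 1·4 = 4 ≡ 4 = α_4. Error position i = 4.
  Consistency check: S_2/S_1 = 4·1 = 4 ≡ 4 = α_err ✓ (single-error assumption holds).
Step 4: error magnitude e = S_0/v_4 = S_0·∏_{j≠4}(α_4 − α_j) = 10·8 = 80 ≡ 2 (mod 13).
Step 5: correct position 4: c_4 = r_4 − e = 8 − 2 ≡ 6 (mod 13). Hence c = [10, 5, 2, 6, 1].
  Check: interpolating c through the α_i gives m(x) = 11 + 2·x (degree < 2) with m(α_i) = c_i for every i, so c is indeed a codeword.


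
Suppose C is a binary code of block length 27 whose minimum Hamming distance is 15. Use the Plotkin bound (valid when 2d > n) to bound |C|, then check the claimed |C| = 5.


Plotkin bound M ≤ 10; given |C| = 5 ≤ bound (satisfied).

Check applicability: 2d = 30, n = 27.
2d − n = 3 > 0, so Plotkin applies.
Compute d/(2d−n) = 15/3 ≈ 5.0000.
⌊d/(2d−n)⌋ = 5.
Plotkin bound: M ≤ 2·5 = 10.
Given |C| = 5, check: satisfied.
This |C| is below the Plotkin bound.


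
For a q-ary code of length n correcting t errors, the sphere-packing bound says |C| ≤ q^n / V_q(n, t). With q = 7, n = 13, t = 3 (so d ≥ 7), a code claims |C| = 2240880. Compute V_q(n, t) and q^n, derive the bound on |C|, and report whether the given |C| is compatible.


V_q(n, t) = 64663, q^n = 96889010407, Hamming bound = 1498368, |C| = 2240880 > bound (violated).

Step 1: Compute V_q(n, t) = Σ_{j=0}^3 C(n, j) (q−1)^j.
  j = 0: C(13,0)·(6)^0 = 1·1 = 1.
  j = 1: C(13,1)·(6)^1 = 13·6 = 78.
  j = 2: C(13,2)·(6)^2 = 78·36 = 2808.
  j = 3: C(13,3)·(6)^3 = 286·216 = 61776.
  V_q(n, t) = 1 + 78 + 2808 + 61776 = 64663.
Step 2: q^n = 7^13 = 96889010407.
Step 3: Hamming bound ⌊q^n / V_q(n,t)⌋ = ⌊96889010407/64663⌋ = 1498368.
Step 4: Compare |C| = 2240880 to 1498368: violated.
The claimed |C| lies above the Hamming bound, so no 7-ary code of length 13 with d ≥ 7 can have 2240880 codewords.


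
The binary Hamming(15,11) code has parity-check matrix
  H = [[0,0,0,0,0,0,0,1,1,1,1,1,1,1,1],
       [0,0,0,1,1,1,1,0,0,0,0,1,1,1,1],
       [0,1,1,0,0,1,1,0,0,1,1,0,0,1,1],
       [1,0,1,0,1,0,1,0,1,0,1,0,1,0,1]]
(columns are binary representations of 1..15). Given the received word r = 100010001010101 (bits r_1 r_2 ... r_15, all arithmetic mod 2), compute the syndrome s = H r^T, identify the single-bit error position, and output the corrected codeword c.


s = (0, 1, 0, 0)^T, error position = 4, corrected codeword c = 100110001010101

Compute s = H r^T mod 2 one row at a time:
  s_1 = 0 + 1 + 0 + 1 + 0 + 1 + 0 + 1 = 4 ≡ 0 (mod 2).
  s_2 = 0 + 1 + 0 + 0 + 0 + 1 + 0 + 1 = 3 ≡ 1 (mod 2).
  s_3 = 0 + 0 + 0 + 0 + 0 + 1 + 0 + 1 = 2 ≡ 0 (mod 2).
  s_4 = 1 + 0 + 1 + 0 + 1 + 1 + 1 + 1 = 6 ≡ 0 (mod 2).
s = (0, 1, 0, 0)^T — this equals column 4 of H (binary 0100), so error is at position 4.
Correct: flip bit 4 of r = 100010001010101 to get c = 100110001010101.


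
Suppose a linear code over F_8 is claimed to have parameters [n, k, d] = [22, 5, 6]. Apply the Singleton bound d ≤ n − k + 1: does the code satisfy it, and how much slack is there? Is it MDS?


Singleton RHS = n − k + 1 = 18, slack = 12, bound satisfied, not MDS.

Singleton bound: d ≤ n − k + 1.
Here n = 22, k = 5, so n − k + 1 = 18.
Given d = 6, check d ≤ 18: YES.
Slack = (n − k + 1) − d = 12.
The code is NOT MDS (slack = 12 > 0).
Description: the claimed parameters are [22, 5, 6]_8; such a code would be non-MDS.


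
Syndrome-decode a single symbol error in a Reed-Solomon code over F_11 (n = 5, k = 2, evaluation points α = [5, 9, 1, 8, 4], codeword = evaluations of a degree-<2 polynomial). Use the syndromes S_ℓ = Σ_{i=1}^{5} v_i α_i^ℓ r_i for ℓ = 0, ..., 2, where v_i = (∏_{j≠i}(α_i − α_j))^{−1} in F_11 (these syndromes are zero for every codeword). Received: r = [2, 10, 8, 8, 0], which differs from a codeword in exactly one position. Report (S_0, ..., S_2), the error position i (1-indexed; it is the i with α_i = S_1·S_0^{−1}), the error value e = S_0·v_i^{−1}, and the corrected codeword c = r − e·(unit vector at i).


S = (3, 3, 3), error at position 3, error magnitude e = 3, c = [2, 10, 5, 8, 0].

Step 1: column multipliers v_i = (∏_{j≠i}(α_i − α_j))^{−1} mod 11.
  i = 1 (α = 5): (5−9)(5−1)(5−8)(5−4) = (−4)·4·(−3)·1 = 48 ≡ 4, so v_1 = 4^{−1} = 3 (mod 11).
  i = 2 (α = 9): (9−5)(9−1)(9−8)(9−4) = 4·8·1·5 = 160 ≡ 6, so v_2 = 6^{−1} = 2 (mod 11).
  i = 3 (α = 1): (1−5)(1−9)(1−8)(1−4) = (−4)·(−8)·(−7)·(−3) = 672 ≡ 1, so v_3 = 1^{−1} = 1 (mod 11).
  i = 4 (α = 8): (8−5)(8−9)(8−1)(8−4) = 3·(−1)·7·4 = −84 ≡ 4, so v_4 = 4^{−1} = 3 (mod 11).
  i = 5 (α = 4): (4−5)(4−9)(4−1)(4−8) = (−1)·(−5)·3·(−4) = −60 ≡ 6, so v_5 = 6^{−1} = 2 (mod 11).
  v = [3, 2, 1, 3, 2].
Step 2: syndromes of r = [2, 10, 8, 8, 0] (all sums mod 11).
  S_0 = Σ v_i r_i = 3·2 + 2·10 + 1·8 + 3·8 + 2·0 = 58 ≡ 3.
  S_1 = Σ v_i α_i r_i = 3·5·2 + 2·9·10 + 1·1·8 + 3·8·8 + 2·4·0 = 410 ≡ 3.
  α_i^2 mod 11 = [3, 4, 1, 9, 5].
  S_2 = Σ v_i α_i^2 r_i = 3·3·2 + 2·4·10 + 1·1·8 + 3·9·8 + 2·5·0 = 322 ≡ 3.
  S = (3, 3, 3) ≠ 0, so r is not a codeword (an error is present).
Step 3: locate the error. For a single error e at position i, S_ℓ = v_i·e·α_i^ℓ, so α_err = S_1/S_0.
  S_0^{−1} = 3^{−1} = 4 (mod 11), so α_err = 3·4 = 12 ≡ 1 = α_3. Error position i = 3.
  Consistency check: S_2/S_1 = 3·4 = 12 ≡ 1 = α_err ✓ (single-error assumption holds).
Step 4: error magnitude e = S_0/v_3 = S_0·∏_{j≠3}(α_3 − α_j) = 3·1 = 3 ≡ 3 (mod 11).
Step 5: correct position 3: c_3 = r_3 − e = 8 − 3 ≡ 5 (mod 11). Hence c = [2, 10, 5, 8, 0].
  Check: interpolating c through the α_i gives m(x) = 3 + 2·x (degree < 2) with m(α_i) = c_i for every i, so c is indeed a codeword.


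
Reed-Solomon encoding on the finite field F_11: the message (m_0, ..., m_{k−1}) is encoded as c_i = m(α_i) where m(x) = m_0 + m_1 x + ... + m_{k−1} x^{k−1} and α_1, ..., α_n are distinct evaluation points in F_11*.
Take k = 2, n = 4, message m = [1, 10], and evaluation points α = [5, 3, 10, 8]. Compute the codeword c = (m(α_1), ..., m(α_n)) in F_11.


c = [7, 9, 2, 4]

Message polynomial: m(x) = 1 + 10·x (mod 11).
For each evaluation point α_i, compute m(α_i) mod 11:
  α_1 = 5: Horner steps 10 → 7, so m(5) = 7.
  α_2 = 3: Horner steps 10 → 9, so m(3) = 9.
  α_3 = 10: Horner steps 10 → 2, so m(10) = 2.
  α_4 = 8: Horner steps 10 → 4, so m(8) = 4.
Codeword c = [7, 9, 2, 4] ∈ F_11^4.
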